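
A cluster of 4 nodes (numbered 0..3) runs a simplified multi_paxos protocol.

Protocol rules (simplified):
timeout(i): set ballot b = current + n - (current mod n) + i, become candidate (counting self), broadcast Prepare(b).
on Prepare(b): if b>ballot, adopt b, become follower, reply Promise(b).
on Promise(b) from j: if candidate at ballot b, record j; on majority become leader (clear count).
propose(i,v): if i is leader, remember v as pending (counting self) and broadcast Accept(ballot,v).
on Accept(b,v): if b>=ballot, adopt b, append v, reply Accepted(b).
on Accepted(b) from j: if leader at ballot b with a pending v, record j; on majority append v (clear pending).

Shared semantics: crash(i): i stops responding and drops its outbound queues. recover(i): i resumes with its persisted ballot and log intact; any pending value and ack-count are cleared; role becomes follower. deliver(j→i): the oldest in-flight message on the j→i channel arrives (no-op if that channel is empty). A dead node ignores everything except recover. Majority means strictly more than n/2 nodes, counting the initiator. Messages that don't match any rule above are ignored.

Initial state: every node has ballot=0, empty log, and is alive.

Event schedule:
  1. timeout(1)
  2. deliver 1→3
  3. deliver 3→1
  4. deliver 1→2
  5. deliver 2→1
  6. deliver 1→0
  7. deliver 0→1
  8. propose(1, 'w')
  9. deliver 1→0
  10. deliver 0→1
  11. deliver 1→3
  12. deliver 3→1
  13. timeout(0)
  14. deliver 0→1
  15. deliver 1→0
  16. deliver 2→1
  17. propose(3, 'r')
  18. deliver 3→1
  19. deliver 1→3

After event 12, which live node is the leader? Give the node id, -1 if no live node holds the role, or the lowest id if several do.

step 1 timeout(1): 1={cand,b=5,log=-}
step 2 deliver 1→3: 3={foll,b=5,log=-}
step 3 deliver 3→1: —
step 4 deliver 1→2: 2={foll,b=5,log=-}
step 5 deliver 2→1: 1={lead,b=5,log=-}
step 6 deliver 1→0: 0={foll,b=5,log=-}
step 7 deliver 0→1: —
step 8 propose(1,'w'): —
step 9 deliver 1→0: 0={foll,b=5,log=w}
step 10 deliver 0→1: —
step 11 deliver 1→3: 3={foll,b=5,log=w}
step 12 deliver 3→1: 1={lead,b=5,log=w}

1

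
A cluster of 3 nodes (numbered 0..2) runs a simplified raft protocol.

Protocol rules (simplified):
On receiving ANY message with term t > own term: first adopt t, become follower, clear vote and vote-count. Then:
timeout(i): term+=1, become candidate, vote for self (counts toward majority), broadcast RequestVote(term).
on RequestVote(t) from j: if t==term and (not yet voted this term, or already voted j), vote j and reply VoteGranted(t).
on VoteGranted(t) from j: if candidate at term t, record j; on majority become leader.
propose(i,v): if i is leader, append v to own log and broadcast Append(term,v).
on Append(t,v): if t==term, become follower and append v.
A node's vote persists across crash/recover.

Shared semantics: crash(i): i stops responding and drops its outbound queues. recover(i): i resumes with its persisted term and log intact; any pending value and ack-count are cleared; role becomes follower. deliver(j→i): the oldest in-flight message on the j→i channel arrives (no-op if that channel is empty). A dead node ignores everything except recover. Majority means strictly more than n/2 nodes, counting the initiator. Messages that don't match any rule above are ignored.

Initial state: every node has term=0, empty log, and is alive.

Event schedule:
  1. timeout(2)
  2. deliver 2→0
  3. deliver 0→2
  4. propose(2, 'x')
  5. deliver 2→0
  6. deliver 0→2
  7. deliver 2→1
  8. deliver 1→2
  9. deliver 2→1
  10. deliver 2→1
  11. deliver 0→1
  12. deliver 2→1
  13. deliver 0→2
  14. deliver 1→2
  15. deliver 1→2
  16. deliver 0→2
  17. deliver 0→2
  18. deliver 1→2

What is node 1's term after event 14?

1

[1] timeout(2) → N2(cand t1 [-])
[2] deliver 2→0 → N0(foll t1 [-])
[3] deliver 0→2 → N2(lead t1 [-])
[4] propose(2,'x') → N2(lead t1 [x])
[5] deliver 2→0 → N0(foll t1 [x])
[6] deliver 0→2 → ∅
[7] deliver 2→1 → N1(foll t1 [-])
[8] deliver 1→2 → ∅
[9] deliver 2→1 → N1(foll t1 [x])
[10] deliver 2→1 → ∅
[11] deliver 0→1 → ∅
[12] deliver 2→1 → ∅
[13] deliver 0→2 → ∅
[14] deliver 1→2 → ∅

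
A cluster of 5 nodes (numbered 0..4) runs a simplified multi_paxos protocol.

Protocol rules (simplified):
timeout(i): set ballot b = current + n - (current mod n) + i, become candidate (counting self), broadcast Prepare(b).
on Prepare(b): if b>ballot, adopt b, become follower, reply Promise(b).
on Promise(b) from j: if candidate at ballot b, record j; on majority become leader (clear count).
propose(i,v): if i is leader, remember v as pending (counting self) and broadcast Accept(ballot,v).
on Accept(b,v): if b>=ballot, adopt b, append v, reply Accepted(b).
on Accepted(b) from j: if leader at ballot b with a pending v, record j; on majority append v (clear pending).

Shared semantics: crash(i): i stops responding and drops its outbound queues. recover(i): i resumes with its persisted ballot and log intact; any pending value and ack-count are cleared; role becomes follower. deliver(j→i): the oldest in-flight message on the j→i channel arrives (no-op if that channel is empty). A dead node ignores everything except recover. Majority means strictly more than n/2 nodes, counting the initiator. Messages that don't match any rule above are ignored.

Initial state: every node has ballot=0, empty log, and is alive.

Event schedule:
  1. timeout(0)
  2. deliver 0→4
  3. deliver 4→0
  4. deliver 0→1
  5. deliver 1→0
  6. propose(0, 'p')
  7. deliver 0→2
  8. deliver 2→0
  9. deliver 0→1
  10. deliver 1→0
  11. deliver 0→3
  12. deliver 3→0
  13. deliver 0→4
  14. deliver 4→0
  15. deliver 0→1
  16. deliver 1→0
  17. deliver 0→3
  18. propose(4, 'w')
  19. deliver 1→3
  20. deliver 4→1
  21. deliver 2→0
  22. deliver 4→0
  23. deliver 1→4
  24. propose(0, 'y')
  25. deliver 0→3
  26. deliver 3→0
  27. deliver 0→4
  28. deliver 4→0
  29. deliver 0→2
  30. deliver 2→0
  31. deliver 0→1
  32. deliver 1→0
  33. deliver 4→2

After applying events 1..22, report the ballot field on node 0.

5

e1 timeout(0): 0[cand,b=5,-]
e2 deliver 0→4: 4[foll,b=5,-]
e3 deliver 4→0: ·
e4 deliver 0→1: 1[foll,b=5,-]
e5 deliver 1→0: 0[lead,b=5,-]
e6 propose(0,'p'): ·
e7 deliver 0→2: 2[foll,b=5,-]
e8 deliver 2→0: ·
e9 deliver 0→1: 1[foll,b=5,p]
e10 deliver 1→0: ·
e11 deliver 0→3: 3[foll,b=5,-]
e12 deliver 3→0: ·
e13 deliver 0→4: 4[foll,b=5,p]
e14 deliver 4→0: 0[lead,b=5,p]
e15 deliver 0→1: ·
e16 deliver 1→0: ·
e17 deliver 0→3: 3[foll,b=5,p]
e18 propose(4,'w'): ·
e19 deliver 1→3: ·
e20 deliver 4→1: ·
e21 deliver 2→0: ·
e22 deliver 4→0: ·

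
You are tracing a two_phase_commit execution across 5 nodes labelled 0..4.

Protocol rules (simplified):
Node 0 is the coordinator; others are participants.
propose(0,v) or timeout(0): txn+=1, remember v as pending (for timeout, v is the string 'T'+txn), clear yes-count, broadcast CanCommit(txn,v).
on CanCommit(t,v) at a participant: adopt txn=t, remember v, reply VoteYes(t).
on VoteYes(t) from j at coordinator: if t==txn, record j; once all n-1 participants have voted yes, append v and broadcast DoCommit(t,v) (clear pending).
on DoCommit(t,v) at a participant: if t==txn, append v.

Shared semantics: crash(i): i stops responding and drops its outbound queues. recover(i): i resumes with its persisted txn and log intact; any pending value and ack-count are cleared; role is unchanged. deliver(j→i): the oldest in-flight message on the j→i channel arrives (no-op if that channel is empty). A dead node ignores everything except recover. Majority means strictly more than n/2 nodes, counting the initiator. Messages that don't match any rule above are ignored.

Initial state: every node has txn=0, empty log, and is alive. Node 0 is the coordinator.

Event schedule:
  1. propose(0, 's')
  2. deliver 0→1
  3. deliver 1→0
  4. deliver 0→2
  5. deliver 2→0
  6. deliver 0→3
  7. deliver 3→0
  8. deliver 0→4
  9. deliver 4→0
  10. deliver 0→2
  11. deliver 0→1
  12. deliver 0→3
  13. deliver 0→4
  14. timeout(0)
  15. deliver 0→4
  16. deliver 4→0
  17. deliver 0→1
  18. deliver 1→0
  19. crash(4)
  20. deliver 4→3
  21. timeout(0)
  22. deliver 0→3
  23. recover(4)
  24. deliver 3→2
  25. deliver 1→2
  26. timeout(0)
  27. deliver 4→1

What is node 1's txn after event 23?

2

1. propose(0,'s'):  <0:coor t1 ->
2. deliver 0→1:  <1:part t1 ->
3. deliver 1→0:  nop
4. deliver 0→2:  <2:part t1 ->
5. deliver 2→0:  nop
6. deliver 0→3:  <3:part t1 ->
7. deliver 3→0:  nop
8. deliver 0→4:  <4:part t1 ->
9. deliver 4→0:  <0:coor t1 s>
10. deliver 0→2:  <2:part t1 s>
11. deliver 0→1:  <1:part t1 s>
12. deliver 0→3:  <3:part t1 s>
13. deliver 0→4:  <4:part t1 s>
14. timeout(0):  <0:coor t2 s>
15. deliver 0→4:  <4:part t2 s>
16. deliver 4→0:  nop
17. deliver 0→1:  <1:part t2 s>
18. deliver 1→0:  nop
19. crash(4):  <4:✗part t2 s>
20. deliver 4→3:  nop
21. timeout(0):  <0:coor t3 s>
22. deliver 0→3:  <3:part t2 s>
23. recover(4):  <4:part t2 s>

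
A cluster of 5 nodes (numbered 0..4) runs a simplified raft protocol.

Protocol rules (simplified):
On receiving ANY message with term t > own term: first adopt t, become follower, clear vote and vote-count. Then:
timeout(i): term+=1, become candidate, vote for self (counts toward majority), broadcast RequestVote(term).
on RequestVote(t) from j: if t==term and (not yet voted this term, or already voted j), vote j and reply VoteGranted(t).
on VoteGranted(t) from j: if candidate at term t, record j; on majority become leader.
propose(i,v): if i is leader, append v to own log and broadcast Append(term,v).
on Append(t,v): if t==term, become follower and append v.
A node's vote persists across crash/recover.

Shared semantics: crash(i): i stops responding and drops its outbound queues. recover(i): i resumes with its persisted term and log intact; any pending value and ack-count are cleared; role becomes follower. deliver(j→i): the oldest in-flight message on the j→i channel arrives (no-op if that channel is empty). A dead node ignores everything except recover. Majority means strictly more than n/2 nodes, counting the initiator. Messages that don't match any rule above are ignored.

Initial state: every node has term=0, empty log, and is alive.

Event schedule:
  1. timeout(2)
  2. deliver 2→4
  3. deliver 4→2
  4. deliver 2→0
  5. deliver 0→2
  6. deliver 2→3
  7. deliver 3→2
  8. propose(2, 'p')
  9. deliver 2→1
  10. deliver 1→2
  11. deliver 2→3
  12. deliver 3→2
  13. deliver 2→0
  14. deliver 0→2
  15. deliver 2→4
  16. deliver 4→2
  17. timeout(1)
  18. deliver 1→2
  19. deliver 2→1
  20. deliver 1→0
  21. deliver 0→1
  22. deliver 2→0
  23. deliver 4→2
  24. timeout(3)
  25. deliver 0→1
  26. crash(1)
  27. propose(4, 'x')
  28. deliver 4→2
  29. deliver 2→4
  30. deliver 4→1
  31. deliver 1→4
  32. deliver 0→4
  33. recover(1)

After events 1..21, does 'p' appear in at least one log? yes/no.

after 1 — timeout(2): n2:cand/t1/[-]
after 2 — deliver 2→4: n4:foll/t1/[-]
after 3 — deliver 4→2: ·
after 4 — deliver 2→0: n0:foll/t1/[-]
after 5 — deliver 0→2: n2:lead/t1/[-]
after 6 — deliver 2→3: n3:foll/t1/[-]
after 7 — deliver 3→2: ·
after 8 — propose(2,'p'): n2:lead/t1/[p]
after 9 — deliver 2→1: n1:foll/t1/[-]
after 10 — deliver 1→2: ·
after 11 — deliver 2→3: n3:foll/t1/[p]
after 12 — deliver 3→2: ·
after 13 — deliver 2→0: n0:foll/t1/[p]
after 14 — deliver 0→2: ·
after 15 — deliver 2→4: n4:foll/t1/[p]
after 16 — deliver 4→2: ·
after 17 — timeout(1): n1:cand/t2/[-]
after 18 — deliver 1→2: n2:foll/t2/[p]
after 19 — deliver 2→1: ·
after 20 — deliver 1→0: n0:foll/t2/[p]
after 21 — deliver 0→1: ·

yes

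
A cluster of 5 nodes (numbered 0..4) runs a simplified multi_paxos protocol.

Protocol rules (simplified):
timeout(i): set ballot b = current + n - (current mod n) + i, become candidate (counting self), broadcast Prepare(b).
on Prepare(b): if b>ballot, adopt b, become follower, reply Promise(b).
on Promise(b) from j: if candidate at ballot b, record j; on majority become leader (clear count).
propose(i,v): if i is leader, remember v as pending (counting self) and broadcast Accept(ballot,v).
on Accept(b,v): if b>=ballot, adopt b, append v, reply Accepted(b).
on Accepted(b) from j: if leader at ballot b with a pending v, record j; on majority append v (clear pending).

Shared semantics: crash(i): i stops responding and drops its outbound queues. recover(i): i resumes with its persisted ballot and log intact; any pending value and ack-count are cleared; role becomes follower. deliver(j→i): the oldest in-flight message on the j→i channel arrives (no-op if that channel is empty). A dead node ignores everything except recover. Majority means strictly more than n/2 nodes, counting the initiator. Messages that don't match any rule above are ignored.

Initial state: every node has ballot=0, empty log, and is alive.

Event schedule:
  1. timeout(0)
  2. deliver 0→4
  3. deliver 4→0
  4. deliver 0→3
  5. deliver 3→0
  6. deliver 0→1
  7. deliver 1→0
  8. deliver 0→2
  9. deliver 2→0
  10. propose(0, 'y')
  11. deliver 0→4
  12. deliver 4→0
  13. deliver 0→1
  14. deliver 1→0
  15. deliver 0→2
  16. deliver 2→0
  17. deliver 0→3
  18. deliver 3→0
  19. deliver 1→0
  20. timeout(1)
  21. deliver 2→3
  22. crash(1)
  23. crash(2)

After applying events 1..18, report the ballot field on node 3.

after 1 — timeout(0): n0:cand/b5/[-]
after 2 — deliver 0→4: n4:foll/b5/[-]
after 3 — deliver 4→0: ·
after 4 — deliver 0→3: n3:foll/b5/[-]
after 5 — deliver 3→0: n0:lead/b5/[-]
after 6 — deliver 0→1: n1:foll/b5/[-]
after 7 — deliver 1→0: ·
after 8 — deliver 0→2: n2:foll/b5/[-]
after 9 — deliver 2→0: ·
after 10 — propose(0,'y'): ·
after 11 — deliver 0→4: n4:foll/b5/[y]
after 12 — deliver 4→0: ·
after 13 — deliver 0→1: n1:foll/b5/[y]
after 14 — deliver 1→0: n0:lead/b5/[y]
after 15 — deliver 0→2: n2:foll/b5/[y]
after 16 — deliver 2→0: ·
after 17 — deliver 0→3: n3:foll/b5/[y]
after 18 — deliver 3→0: ·

5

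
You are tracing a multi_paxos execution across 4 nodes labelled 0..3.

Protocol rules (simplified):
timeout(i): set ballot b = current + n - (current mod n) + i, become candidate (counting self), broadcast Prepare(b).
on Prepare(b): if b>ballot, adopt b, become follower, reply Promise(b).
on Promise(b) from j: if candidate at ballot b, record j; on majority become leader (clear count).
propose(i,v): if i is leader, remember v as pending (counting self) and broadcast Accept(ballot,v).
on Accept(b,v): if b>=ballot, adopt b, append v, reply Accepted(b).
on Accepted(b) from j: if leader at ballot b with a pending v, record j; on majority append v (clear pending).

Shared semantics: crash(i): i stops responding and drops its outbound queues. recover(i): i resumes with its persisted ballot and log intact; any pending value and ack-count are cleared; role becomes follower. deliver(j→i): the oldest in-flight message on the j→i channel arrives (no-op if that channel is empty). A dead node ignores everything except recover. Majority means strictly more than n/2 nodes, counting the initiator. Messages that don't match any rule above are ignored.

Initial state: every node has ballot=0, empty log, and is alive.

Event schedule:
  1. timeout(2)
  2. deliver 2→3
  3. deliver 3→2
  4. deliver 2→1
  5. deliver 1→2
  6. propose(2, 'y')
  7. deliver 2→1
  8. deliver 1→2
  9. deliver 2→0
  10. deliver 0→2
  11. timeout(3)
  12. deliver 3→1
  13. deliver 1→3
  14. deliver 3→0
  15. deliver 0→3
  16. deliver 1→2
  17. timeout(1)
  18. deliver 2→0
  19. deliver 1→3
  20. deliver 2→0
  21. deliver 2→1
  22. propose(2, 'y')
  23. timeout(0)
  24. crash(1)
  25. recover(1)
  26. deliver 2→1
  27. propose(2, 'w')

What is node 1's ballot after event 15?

1. timeout(2):  <2:cand b6 ->
2. deliver 2→3:  <3:foll b6 ->
3. deliver 3→2:  nop
4. deliver 2→1:  <1:foll b6 ->
5. deliver 1→2:  <2:lead b6 ->
6. propose(2,'y'):  nop
7. deliver 2→1:  <1:foll b6 y>
8. deliver 1→2:  nop
9. deliver 2→0:  <0:foll b6 ->
10. deliver 0→2:  nop
11. timeout(3):  <3:cand b11 ->
12. deliver 3→1:  <1:foll b11 y>
13. deliver 1→3:  nop
14. deliver 3→0:  <0:foll b11 ->
15. deliver 0→3:  <3:lead b11 ->

11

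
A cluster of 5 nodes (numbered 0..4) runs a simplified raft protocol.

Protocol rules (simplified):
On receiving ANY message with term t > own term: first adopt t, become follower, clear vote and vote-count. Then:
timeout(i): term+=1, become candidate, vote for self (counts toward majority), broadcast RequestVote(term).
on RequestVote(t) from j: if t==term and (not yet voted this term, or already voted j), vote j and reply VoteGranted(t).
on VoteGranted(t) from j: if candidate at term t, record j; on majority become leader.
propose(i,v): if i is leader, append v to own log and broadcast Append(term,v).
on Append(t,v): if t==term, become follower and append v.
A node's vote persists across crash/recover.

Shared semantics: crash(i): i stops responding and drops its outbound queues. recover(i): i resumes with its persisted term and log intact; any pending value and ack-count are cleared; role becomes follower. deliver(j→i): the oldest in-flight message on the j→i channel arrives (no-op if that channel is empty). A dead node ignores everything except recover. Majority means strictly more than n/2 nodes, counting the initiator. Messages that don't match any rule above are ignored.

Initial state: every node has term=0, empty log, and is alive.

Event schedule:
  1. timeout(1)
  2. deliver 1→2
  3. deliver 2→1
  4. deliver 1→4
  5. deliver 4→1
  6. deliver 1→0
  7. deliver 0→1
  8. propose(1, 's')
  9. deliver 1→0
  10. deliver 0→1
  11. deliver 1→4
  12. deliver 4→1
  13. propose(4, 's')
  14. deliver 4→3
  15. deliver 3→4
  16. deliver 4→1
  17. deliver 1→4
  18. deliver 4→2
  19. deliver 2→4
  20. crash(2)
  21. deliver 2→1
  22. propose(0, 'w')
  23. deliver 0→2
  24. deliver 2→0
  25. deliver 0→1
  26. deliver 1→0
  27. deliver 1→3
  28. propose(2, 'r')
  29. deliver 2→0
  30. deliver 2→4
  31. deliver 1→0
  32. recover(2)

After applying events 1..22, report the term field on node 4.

1

step 1 timeout(1): 1={cand,t=1,log=-}
step 2 deliver 1→2: 2={foll,t=1,log=-}
step 3 deliver 2→1: —
step 4 deliver 1→4: 4={foll,t=1,log=-}
step 5 deliver 4→1: 1={lead,t=1,log=-}
step 6 deliver 1→0: 0={foll,t=1,log=-}
step 7 deliver 0→1: —
step 8 propose(1,'s'): 1={lead,t=1,log=s}
step 9 deliver 1→0: 0={foll,t=1,log=s}
step 10 deliver 0→1: —
step 11 deliver 1→4: 4={foll,t=1,log=s}
step 12 deliver 4→1: —
step 13 propose(4,'s'): —
step 14 deliver 4→3: —
step 15 deliver 3→4: —
step 16 deliver 4→1: —
step 17 deliver 1→4: —
step 18 deliver 4→2: —
step 19 deliver 2→4: —
step 20 crash(2): 2={✗foll,t=1,log=-}
step 21 deliver 2→1: —
step 22 propose(0,'w'): —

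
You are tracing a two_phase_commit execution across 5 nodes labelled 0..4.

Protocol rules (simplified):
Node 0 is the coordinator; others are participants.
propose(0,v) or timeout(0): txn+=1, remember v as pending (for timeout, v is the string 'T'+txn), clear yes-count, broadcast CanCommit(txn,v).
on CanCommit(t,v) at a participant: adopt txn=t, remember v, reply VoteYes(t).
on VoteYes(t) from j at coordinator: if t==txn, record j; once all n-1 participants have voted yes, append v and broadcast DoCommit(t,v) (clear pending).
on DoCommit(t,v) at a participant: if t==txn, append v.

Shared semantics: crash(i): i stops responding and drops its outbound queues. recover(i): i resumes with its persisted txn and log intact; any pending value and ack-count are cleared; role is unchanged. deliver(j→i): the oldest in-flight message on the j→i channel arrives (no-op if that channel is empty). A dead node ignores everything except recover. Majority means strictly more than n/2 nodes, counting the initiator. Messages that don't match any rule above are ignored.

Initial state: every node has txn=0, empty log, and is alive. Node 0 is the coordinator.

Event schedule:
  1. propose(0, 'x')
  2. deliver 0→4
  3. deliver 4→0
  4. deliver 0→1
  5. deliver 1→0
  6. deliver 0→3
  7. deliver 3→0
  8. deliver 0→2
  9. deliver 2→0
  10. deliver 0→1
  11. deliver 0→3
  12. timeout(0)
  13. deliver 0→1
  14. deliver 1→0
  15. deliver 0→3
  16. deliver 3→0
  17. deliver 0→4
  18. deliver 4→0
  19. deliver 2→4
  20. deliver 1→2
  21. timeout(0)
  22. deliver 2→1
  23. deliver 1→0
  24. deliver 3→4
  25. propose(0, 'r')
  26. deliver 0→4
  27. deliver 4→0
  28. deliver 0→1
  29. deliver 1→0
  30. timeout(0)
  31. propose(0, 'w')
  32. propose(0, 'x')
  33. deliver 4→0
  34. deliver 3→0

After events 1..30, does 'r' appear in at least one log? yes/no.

1. propose(0,'x'):  <0:coor t1 ->
2. deliver 0→4:  <4:part t1 ->
3. deliver 4→0:  nop
4. deliver 0→1:  <1:part t1 ->
5. deliver 1→0:  nop
6. deliver 0→3:  <3:part t1 ->
7. deliver 3→0:  nop
8. deliver 0→2:  <2:part t1 ->
9. deliver 2→0:  <0:coor t1 x>
10. deliver 0→1:  <1:part t1 x>
11. deliver 0→3:  <3:part t1 x>
12. timeout(0):  <0:coor t2 x>
13. deliver 0→1:  <1:part t2 x>
14. deliver 1→0:  nop
15. deliver 0→3:  <3:part t2 x>
16. deliver 3→0:  nop
17. deliver 0→4:  <4:part t1 x>
18. deliver 4→0:  nop
19. deliver 2→4:  nop
20. deliver 1→2:  nop
21. timeout(0):  <0:coor t3 x>
22. deliver 2→1:  nop
23. deliver 1→0:  nop
24. deliver 3→4:  nop
25. propose(0,'r'):  <0:coor t4 x>
26. deliver 0→4:  <4:part t2 x>
27. deliver 4→0:  nop
28. deliver 0→1:  <1:part t3 x>
29. deliver 1→0:  nop
30. timeout(0):  <0:coor t5 x>

no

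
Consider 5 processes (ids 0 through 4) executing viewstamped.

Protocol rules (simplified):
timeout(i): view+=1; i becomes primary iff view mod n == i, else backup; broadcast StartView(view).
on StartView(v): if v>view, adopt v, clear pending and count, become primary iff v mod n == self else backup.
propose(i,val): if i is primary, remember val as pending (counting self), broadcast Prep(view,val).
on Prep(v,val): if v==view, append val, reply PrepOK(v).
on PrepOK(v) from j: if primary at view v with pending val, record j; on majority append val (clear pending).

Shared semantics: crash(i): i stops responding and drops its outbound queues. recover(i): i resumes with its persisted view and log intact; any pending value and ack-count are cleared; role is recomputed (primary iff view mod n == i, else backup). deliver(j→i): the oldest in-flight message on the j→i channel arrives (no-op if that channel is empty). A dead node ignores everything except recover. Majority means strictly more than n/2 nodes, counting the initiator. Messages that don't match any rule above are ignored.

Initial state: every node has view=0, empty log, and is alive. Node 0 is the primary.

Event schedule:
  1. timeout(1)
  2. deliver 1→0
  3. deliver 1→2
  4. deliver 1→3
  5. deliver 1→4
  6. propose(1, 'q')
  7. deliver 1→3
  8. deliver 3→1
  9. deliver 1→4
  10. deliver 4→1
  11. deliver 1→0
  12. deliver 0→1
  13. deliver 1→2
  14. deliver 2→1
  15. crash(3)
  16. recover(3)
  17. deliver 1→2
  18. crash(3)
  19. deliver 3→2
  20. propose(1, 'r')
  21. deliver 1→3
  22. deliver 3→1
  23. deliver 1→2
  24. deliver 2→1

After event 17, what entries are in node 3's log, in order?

q

[1] timeout(1) → N1(prim v1 [-])
[2] deliver 1→0 → N0(back v1 [-])
[3] deliver 1→2 → N2(back v1 [-])
[4] deliver 1→3 → N3(back v1 [-])
[5] deliver 1→4 → N4(back v1 [-])
[6] propose(1,'q') → ∅
[7] deliver 1→3 → N3(back v1 [q])
[8] deliver 3→1 → ∅
[9] deliver 1→4 → N4(back v1 [q])
[10] deliver 4→1 → N1(prim v1 [q])
[11] deliver 1→0 → N0(back v1 [q])
[12] deliver 0→1 → ∅
[13] deliver 1→2 → N2(back v1 [q])
[14] deliver 2→1 → ∅
[15] crash(3) → N3(✗back v1 [q])
[16] recover(3) → N3(back v1 [q])
[17] deliver 1→2 → ∅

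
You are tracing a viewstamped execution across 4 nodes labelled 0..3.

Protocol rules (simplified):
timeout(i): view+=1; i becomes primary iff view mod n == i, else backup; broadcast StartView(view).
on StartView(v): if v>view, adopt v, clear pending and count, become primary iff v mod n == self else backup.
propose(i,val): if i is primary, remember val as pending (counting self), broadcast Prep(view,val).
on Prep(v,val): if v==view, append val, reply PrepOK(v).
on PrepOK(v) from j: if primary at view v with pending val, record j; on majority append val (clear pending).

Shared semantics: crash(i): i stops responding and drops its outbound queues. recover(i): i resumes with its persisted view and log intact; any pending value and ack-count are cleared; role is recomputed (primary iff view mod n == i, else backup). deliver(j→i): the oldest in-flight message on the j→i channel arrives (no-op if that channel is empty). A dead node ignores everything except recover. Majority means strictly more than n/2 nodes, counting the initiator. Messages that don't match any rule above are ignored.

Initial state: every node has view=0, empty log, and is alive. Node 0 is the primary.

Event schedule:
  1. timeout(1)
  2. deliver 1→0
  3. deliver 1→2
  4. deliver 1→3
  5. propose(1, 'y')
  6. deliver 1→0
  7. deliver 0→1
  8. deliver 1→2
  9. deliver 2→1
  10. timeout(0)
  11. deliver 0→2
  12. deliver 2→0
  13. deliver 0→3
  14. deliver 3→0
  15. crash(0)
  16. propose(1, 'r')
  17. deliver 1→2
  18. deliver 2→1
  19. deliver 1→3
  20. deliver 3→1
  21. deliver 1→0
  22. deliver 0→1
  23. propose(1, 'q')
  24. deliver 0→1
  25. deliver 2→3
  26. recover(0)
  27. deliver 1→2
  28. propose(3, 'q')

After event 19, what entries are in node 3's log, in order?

empty

[1] timeout(1) → N1(prim v1 [-])
[2] deliver 1→0 → N0(back v1 [-])
[3] deliver 1→2 → N2(back v1 [-])
[4] deliver 1→3 → N3(back v1 [-])
[5] propose(1,'y') → ∅
[6] deliver 1→0 → N0(back v1 [y])
[7] deliver 0→1 → ∅
[8] deliver 1→2 → N2(back v1 [y])
[9] deliver 2→1 → N1(prim v1 [y])
[10] timeout(0) → N0(back v2 [y])
[11] deliver 0→2 → N2(prim v2 [y])
[12] deliver 2→0 → ∅
[13] deliver 0→3 → N3(back v2 [-])
[14] deliver 3→0 → ∅
[15] crash(0) → N0(✗back v2 [y])
[16] propose(1,'r') → ∅
[17] deliver 1→2 → ∅
[18] deliver 2→1 → ∅
[19] deliver 1→3 → ∅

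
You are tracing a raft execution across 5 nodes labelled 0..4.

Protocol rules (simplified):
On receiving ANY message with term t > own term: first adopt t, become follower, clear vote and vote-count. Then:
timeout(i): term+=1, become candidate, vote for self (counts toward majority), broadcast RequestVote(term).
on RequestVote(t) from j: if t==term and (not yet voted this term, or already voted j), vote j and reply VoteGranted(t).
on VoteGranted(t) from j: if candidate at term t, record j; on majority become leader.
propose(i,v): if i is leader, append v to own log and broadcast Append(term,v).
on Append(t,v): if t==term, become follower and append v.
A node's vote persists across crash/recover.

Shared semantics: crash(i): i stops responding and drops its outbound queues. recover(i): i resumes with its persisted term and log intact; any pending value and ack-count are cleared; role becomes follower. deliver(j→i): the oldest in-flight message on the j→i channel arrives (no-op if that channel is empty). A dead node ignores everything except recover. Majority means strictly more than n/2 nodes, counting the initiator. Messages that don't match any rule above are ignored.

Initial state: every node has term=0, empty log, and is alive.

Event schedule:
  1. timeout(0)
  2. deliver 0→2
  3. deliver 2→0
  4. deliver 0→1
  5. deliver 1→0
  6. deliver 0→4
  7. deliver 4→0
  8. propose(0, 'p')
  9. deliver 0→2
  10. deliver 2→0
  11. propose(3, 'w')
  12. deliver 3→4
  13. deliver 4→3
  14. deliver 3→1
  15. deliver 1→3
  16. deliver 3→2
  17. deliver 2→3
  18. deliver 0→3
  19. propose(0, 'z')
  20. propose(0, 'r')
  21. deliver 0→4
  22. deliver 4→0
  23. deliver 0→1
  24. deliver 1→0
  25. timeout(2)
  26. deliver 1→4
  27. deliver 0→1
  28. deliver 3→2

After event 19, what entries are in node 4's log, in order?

empty

step 1 timeout(0): 0={cand,t=1,log=-}
step 2 deliver 0→2: 2={foll,t=1,log=-}
step 3 deliver 2→0: —
step 4 deliver 0→1: 1={foll,t=1,log=-}
step 5 deliver 1→0: 0={lead,t=1,log=-}
step 6 deliver 0→4: 4={foll,t=1,log=-}
step 7 deliver 4→0: —
step 8 propose(0,'p'): 0={lead,t=1,log=p}
step 9 deliver 0→2: 2={foll,t=1,log=p}
step 10 deliver 2→0: —
step 11 propose(3,'w'): —
step 12 deliver 3→4: —
step 13 deliver 4→3: —
step 14 deliver 3→1: —
step 15 deliver 1→3: —
step 16 deliver 3→2: —
step 17 deliver 2→3: —
step 18 deliver 0→3: 3={foll,t=1,log=-}
step 19 propose(0,'z'): 0={lead,t=1,log=p,z}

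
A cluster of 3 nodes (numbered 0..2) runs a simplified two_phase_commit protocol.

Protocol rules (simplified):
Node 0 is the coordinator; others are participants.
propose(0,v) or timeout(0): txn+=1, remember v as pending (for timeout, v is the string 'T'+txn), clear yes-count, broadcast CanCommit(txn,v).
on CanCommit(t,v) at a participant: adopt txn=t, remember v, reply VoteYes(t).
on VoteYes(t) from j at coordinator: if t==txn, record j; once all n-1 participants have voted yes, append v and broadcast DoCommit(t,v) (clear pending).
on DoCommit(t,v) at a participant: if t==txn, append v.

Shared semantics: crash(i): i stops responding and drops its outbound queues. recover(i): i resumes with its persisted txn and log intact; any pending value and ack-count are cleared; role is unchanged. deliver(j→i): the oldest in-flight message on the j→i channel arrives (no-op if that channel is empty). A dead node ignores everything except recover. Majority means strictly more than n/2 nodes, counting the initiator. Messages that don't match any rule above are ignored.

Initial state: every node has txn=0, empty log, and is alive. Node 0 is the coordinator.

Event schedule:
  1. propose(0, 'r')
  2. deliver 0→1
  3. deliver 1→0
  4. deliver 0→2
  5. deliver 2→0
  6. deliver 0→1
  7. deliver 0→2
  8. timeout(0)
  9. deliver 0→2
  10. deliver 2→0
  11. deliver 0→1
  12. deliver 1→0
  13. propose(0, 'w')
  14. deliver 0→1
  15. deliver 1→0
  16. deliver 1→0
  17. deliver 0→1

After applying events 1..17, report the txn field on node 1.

3

after 1 — propose(0,'r'): n0:coor/t1/[-]
after 2 — deliver 0→1: n1:part/t1/[-]
after 3 — deliver 1→0: ·
after 4 — deliver 0→2: n2:part/t1/[-]
after 5 — deliver 2→0: n0:coor/t1/[r]
after 6 — deliver 0→1: n1:part/t1/[r]
after 7 — deliver 0→2: n2:part/t1/[r]
after 8 — timeout(0): n0:coor/t2/[r]
after 9 — deliver 0→2: n2:part/t2/[r]
after 10 — deliver 2→0: ·
after 11 — deliver 0→1: n1:part/t2/[r]
after 12 — deliver 1→0: n0:coor/t2/[r,T2]
after 13 — propose(0,'w'): n0:coor/t3/[r,T2]
after 14 — deliver 0→1: n1:part/t2/[r,T2]
after 15 — deliver 1→0: ·
after 16 — deliver 1→0: ·
after 17 — deliver 0→1: n1:part/t3/[r,T2]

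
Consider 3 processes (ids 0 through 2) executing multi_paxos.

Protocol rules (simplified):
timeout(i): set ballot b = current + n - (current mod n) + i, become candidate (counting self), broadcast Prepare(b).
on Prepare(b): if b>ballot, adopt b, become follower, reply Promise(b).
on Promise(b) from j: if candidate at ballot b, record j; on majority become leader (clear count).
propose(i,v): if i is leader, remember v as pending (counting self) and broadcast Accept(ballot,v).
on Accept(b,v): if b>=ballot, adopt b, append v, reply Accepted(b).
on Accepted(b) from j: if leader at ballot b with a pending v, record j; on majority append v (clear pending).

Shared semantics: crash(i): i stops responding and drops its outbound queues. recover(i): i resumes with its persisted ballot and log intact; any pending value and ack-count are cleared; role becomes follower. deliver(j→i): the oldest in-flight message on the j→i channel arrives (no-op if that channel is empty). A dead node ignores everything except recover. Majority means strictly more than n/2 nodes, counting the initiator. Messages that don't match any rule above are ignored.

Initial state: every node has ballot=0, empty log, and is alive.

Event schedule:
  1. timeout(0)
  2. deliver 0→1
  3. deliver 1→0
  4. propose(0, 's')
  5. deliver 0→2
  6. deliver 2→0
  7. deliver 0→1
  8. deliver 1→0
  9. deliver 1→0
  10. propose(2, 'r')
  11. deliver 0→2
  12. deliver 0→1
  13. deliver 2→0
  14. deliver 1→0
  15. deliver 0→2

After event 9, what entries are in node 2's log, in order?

empty

step 1 timeout(0): 0={cand,b=3,log=-}
step 2 deliver 0→1: 1={foll,b=3,log=-}
step 3 deliver 1→0: 0={lead,b=3,log=-}
step 4 propose(0,'s'): —
step 5 deliver 0→2: 2={foll,b=3,log=-}
step 6 deliver 2→0: —
step 7 deliver 0→1: 1={foll,b=3,log=s}
step 8 deliver 1→0: 0={lead,b=3,log=s}
step 9 deliver 1→0: —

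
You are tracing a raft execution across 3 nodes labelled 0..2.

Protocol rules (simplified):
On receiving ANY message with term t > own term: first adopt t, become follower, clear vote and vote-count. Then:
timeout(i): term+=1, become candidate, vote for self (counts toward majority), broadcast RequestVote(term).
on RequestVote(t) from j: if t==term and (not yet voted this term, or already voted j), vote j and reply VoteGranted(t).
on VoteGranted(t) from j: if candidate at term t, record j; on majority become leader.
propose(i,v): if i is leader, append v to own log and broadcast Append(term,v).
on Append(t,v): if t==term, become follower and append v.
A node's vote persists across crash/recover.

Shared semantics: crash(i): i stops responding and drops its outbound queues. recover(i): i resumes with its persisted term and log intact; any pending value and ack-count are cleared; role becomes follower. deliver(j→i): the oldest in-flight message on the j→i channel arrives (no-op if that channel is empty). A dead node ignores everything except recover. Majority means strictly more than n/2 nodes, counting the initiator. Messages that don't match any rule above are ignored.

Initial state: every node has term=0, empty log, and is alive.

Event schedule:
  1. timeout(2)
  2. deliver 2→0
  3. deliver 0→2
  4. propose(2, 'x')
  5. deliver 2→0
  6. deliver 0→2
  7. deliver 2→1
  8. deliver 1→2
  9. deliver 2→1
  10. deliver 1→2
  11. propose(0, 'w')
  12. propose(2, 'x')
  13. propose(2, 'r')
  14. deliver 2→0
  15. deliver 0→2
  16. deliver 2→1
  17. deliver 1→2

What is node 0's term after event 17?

step 1 timeout(2): 2={cand,t=1,log=-}
step 2 deliver 2→0: 0={foll,t=1,log=-}
step 3 deliver 0→2: 2={lead,t=1,log=-}
step 4 propose(2,'x'): 2={lead,t=1,log=x}
step 5 deliver 2→0: 0={foll,t=1,log=x}
step 6 deliver 0→2: —
step 7 deliver 2→1: 1={foll,t=1,log=-}
step 8 deliver 1→2: —
step 9 deliver 2→1: 1={foll,t=1,log=x}
step 10 deliver 1→2: —
step 11 propose(0,'w'): —
step 12 propose(2,'x'): 2={lead,t=1,log=x,x}
step 13 propose(2,'r'): 2={lead,t=1,log=x,x,r}
step 14 deliver 2→0: 0={foll,t=1,log=x,x}
step 15 deliver 0→2: —
step 16 deliver 2→1: 1={foll,t=1,log=x,x}
step 17 deliver 1→2: —

1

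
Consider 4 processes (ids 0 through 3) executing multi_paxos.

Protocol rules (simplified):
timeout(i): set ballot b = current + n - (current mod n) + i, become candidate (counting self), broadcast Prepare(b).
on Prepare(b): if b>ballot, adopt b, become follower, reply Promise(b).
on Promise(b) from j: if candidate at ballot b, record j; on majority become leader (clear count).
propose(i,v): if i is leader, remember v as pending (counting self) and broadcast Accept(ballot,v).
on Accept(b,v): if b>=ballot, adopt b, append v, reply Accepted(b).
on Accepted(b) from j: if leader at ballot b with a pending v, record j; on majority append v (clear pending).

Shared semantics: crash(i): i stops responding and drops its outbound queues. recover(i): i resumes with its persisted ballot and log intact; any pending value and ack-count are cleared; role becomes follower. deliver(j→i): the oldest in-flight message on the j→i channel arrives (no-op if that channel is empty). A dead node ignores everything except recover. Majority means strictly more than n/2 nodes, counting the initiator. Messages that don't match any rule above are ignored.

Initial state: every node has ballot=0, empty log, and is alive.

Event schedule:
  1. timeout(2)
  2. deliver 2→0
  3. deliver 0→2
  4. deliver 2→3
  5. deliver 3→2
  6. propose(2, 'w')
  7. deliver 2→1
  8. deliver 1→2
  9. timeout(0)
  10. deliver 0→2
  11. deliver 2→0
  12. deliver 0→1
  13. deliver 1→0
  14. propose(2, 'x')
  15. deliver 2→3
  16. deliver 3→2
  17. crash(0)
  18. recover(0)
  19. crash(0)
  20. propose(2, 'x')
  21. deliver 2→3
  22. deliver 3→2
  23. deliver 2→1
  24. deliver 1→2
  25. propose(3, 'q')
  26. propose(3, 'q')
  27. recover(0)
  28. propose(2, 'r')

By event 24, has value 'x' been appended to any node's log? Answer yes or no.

no

step 1 timeout(2): 2={cand,b=6,log=-}
step 2 deliver 2→0: 0={foll,b=6,log=-}
step 3 deliver 0→2: —
step 4 deliver 2→3: 3={foll,b=6,log=-}
step 5 deliver 3→2: 2={lead,b=6,log=-}
step 6 propose(2,'w'): —
step 7 deliver 2→1: 1={foll,b=6,log=-}
step 8 deliver 1→2: —
step 9 timeout(0): 0={cand,b=8,log=-}
step 10 deliver 0→2: 2={foll,b=8,log=-}
step 11 deliver 2→0: —
step 12 deliver 0→1: 1={foll,b=8,log=-}
step 13 deliver 1→0: —
step 14 propose(2,'x'): —
step 15 deliver 2→3: 3={foll,b=6,log=w}
step 16 deliver 3→2: —
step 17 crash(0): 0={✗cand,b=8,log=-}
step 18 recover(0): 0={foll,b=8,log=-}
step 19 crash(0): 0={✗foll,b=8,log=-}
step 20 propose(2,'x'): —
step 21 deliver 2→3: —
step 22 deliver 3→2: —
step 23 deliver 2→1: —
step 24 deliver 1→2: —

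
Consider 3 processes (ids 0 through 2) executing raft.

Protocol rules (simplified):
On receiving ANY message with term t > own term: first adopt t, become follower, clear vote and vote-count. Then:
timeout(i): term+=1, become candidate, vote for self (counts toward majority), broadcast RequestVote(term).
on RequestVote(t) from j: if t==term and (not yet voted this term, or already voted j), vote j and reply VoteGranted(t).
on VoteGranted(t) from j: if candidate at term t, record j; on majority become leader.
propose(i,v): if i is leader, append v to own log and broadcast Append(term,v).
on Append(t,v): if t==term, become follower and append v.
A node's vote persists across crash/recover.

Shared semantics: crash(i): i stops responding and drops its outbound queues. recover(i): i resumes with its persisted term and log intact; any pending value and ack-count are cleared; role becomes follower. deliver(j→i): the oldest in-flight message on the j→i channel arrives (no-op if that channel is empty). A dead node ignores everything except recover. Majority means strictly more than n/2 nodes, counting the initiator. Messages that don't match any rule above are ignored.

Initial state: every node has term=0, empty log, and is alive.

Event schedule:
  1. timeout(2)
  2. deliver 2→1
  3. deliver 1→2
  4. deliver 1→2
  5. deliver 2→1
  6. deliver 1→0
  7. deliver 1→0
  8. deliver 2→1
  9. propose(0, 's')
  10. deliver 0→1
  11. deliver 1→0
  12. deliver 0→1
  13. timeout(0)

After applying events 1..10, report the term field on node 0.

after 1 — timeout(2): n2:cand/t1/[-]
after 2 — deliver 2→1: n1:foll/t1/[-]
after 3 — deliver 1→2: n2:lead/t1/[-]
after 4 — deliver 1→2: ·
after 5 — deliver 2→1: ·
after 6 — deliver 1→0: ·
after 7 — deliver 1→0: ·
after 8 — deliver 2→1: ·
after 9 — propose(0,'s'): ·
after 10 — deliver 0→1: ·

0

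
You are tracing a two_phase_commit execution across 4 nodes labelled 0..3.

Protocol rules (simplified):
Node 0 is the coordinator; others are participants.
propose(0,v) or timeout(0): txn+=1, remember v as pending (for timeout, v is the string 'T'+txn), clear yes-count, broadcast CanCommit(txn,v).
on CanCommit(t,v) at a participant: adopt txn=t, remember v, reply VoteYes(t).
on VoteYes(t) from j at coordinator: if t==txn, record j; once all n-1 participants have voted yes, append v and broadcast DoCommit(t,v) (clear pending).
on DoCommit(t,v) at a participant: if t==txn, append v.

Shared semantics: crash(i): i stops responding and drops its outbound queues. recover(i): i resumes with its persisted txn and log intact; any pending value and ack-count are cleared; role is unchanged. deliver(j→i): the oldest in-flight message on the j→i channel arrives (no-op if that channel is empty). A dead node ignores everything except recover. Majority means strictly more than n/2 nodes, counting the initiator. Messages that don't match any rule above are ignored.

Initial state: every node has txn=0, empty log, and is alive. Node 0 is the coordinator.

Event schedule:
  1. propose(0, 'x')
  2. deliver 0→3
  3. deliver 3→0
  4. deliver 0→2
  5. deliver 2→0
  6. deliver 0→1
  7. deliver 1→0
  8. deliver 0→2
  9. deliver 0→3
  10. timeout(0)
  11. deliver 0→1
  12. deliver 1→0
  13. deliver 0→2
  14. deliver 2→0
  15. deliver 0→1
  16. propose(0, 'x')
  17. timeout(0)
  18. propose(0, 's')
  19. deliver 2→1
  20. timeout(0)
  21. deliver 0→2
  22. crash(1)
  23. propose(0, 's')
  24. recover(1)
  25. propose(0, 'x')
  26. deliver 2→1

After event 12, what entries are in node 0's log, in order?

1. propose(0,'x'):  <0:coor t1 ->
2. deliver 0→3:  <3:part t1 ->
3. deliver 3→0:  nop
4. deliver 0→2:  <2:part t1 ->
5. deliver 2→0:  nop
6. deliver 0→1:  <1:part t1 ->
7. deliver 1→0:  <0:coor t1 x>
8. deliver 0→2:  <2:part t1 x>
9. deliver 0→3:  <3:part t1 x>
10. timeout(0):  <0:coor t2 x>
11. deliver 0→1:  <1:part t1 x>
12. deliver 1→0:  nop

x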